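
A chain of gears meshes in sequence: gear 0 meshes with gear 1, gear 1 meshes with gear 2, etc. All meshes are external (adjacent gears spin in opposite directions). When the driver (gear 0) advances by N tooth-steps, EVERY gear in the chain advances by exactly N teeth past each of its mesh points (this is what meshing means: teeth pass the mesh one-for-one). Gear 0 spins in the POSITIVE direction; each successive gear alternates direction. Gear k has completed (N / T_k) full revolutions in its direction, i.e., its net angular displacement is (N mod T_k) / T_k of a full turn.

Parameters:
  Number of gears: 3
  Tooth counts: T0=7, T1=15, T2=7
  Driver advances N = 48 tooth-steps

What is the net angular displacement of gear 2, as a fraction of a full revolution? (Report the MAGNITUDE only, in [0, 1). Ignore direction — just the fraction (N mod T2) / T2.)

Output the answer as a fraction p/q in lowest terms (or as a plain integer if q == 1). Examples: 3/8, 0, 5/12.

Answer: 6/7

Derivation:
Chain of 3 gears, tooth counts: [7, 15, 7]
  gear 0: T0=7, direction=positive, advance = 48 mod 7 = 6 teeth = 6/7 turn
  gear 1: T1=15, direction=negative, advance = 48 mod 15 = 3 teeth = 3/15 turn
  gear 2: T2=7, direction=positive, advance = 48 mod 7 = 6 teeth = 6/7 turn
Gear 2: 48 mod 7 = 6
Fraction = 6 / 7 = 6/7 (gcd(6,7)=1) = 6/7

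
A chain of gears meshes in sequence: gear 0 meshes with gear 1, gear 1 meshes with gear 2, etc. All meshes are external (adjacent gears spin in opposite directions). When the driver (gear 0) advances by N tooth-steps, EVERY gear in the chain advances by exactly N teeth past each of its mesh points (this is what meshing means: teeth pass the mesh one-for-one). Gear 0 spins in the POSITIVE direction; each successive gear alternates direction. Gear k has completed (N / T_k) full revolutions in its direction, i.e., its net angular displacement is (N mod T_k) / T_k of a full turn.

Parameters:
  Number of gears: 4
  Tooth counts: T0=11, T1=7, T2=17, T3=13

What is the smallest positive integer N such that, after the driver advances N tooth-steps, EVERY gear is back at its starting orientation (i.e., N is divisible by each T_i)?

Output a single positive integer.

Gear k returns to start when N is a multiple of T_k.
All gears at start simultaneously when N is a common multiple of [11, 7, 17, 13]; the smallest such N is lcm(11, 7, 17, 13).
Start: lcm = T0 = 11
Fold in T1=7: gcd(11, 7) = 1; lcm(11, 7) = 11 * 7 / 1 = 77 / 1 = 77
Fold in T2=17: gcd(77, 17) = 1; lcm(77, 17) = 77 * 17 / 1 = 1309 / 1 = 1309
Fold in T3=13: gcd(1309, 13) = 1; lcm(1309, 13) = 1309 * 13 / 1 = 17017 / 1 = 17017
Full cycle length = 17017

Answer: 17017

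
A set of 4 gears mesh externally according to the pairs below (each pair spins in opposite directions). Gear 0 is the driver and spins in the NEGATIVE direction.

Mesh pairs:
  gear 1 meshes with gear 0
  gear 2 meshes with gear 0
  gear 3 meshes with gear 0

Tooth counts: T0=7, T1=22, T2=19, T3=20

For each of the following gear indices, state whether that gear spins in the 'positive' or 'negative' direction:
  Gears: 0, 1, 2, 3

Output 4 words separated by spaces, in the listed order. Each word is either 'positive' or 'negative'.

Answer: negative positive positive positive

Derivation:
Gear 0 (driver): negative (depth 0)
  gear 1: meshes with gear 0 -> depth 1 -> positive (opposite of gear 0)
  gear 2: meshes with gear 0 -> depth 1 -> positive (opposite of gear 0)
  gear 3: meshes with gear 0 -> depth 1 -> positive (opposite of gear 0)
Queried indices 0, 1, 2, 3 -> negative, positive, positive, positive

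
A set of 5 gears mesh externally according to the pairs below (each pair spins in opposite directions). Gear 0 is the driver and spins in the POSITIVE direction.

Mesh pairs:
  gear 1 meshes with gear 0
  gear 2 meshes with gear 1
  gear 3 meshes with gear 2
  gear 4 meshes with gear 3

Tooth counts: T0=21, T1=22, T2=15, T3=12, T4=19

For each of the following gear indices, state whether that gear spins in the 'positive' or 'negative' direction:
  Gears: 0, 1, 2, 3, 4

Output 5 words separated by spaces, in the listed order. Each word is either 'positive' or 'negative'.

Gear 0 (driver): positive (depth 0)
  gear 1: meshes with gear 0 -> depth 1 -> negative (opposite of gear 0)
  gear 2: meshes with gear 1 -> depth 2 -> positive (opposite of gear 1)
  gear 3: meshes with gear 2 -> depth 3 -> negative (opposite of gear 2)
  gear 4: meshes with gear 3 -> depth 4 -> positive (opposite of gear 3)
Queried indices 0, 1, 2, 3, 4 -> positive, negative, positive, negative, positive

Answer: positive negative positive negative positive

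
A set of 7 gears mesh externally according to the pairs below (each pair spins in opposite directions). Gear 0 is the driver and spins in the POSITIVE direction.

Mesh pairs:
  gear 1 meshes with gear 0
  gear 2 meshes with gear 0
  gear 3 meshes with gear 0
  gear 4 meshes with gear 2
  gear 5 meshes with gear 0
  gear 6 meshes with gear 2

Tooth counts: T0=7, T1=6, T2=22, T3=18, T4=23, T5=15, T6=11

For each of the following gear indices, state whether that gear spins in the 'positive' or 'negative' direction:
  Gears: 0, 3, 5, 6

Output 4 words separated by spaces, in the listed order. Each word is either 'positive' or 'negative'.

Answer: positive negative negative positive

Derivation:
Gear 0 (driver): positive (depth 0)
  gear 1: meshes with gear 0 -> depth 1 -> negative (opposite of gear 0)
  gear 2: meshes with gear 0 -> depth 1 -> negative (opposite of gear 0)
  gear 3: meshes with gear 0 -> depth 1 -> negative (opposite of gear 0)
  gear 4: meshes with gear 2 -> depth 2 -> positive (opposite of gear 2)
  gear 5: meshes with gear 0 -> depth 1 -> negative (opposite of gear 0)
  gear 6: meshes with gear 2 -> depth 2 -> positive (opposite of gear 2)
Queried indices 0, 3, 5, 6 -> positive, negative, negative, positive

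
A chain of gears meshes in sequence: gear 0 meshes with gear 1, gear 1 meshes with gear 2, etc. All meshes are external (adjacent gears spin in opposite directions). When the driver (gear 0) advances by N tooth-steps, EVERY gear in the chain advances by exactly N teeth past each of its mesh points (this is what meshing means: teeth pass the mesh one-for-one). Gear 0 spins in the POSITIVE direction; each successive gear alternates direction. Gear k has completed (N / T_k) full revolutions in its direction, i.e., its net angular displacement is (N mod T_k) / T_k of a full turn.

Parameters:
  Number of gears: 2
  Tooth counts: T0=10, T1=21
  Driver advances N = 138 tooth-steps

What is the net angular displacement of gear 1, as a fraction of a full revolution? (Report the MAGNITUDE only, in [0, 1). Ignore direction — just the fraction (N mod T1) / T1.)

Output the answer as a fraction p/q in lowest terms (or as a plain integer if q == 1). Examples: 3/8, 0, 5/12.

Chain of 2 gears, tooth counts: [10, 21]
  gear 0: T0=10, direction=positive, advance = 138 mod 10 = 8 teeth = 8/10 turn
  gear 1: T1=21, direction=negative, advance = 138 mod 21 = 12 teeth = 12/21 turn
Gear 1: 138 mod 21 = 12
Fraction = 12 / 21 = 4/7 (gcd(12,21)=3) = 4/7

Answer: 4/7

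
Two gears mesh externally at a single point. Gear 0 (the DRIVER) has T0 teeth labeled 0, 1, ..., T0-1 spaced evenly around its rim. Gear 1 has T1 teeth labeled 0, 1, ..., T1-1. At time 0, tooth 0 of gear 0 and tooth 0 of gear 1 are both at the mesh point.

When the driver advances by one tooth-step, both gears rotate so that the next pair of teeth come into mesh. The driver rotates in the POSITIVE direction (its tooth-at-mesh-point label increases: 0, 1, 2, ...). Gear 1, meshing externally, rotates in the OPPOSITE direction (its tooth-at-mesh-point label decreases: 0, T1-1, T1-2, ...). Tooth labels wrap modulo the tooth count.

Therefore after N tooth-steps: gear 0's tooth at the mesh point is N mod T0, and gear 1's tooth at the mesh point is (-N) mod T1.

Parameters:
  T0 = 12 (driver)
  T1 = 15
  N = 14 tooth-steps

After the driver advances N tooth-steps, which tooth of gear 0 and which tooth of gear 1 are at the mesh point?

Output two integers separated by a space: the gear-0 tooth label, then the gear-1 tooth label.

Gear 0 (driver, T0=12): tooth at mesh = N mod T0
  14 = 1 * 12 + 2, so 14 mod 12 = 2
  gear 0 tooth = 2
Gear 1 (driven, T1=15): tooth at mesh = (-N) mod T1
  14 = 0 * 15 + 14, so 14 mod 15 = 14
  (-14) mod 15 = (-14) mod 15 = 15 - 14 = 1
Mesh after 14 steps: gear-0 tooth 2 meets gear-1 tooth 1

Answer: 2 1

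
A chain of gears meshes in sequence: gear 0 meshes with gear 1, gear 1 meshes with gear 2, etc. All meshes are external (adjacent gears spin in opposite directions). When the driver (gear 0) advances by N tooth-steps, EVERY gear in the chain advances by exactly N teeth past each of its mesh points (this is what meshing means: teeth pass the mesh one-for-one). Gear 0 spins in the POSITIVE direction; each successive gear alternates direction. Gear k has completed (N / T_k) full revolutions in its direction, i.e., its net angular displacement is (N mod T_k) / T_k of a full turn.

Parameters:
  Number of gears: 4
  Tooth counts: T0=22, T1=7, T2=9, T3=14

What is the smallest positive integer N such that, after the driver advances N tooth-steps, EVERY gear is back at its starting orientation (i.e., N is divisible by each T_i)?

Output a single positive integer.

Gear k returns to start when N is a multiple of T_k.
All gears at start simultaneously when N is a common multiple of [22, 7, 9, 14]; the smallest such N is lcm(22, 7, 9, 14).
Start: lcm = T0 = 22
Fold in T1=7: gcd(22, 7) = 1; lcm(22, 7) = 22 * 7 / 1 = 154 / 1 = 154
Fold in T2=9: gcd(154, 9) = 1; lcm(154, 9) = 154 * 9 / 1 = 1386 / 1 = 1386
Fold in T3=14: gcd(1386, 14) = 14; lcm(1386, 14) = 1386 * 14 / 14 = 19404 / 14 = 1386
Full cycle length = 1386

Answer: 1386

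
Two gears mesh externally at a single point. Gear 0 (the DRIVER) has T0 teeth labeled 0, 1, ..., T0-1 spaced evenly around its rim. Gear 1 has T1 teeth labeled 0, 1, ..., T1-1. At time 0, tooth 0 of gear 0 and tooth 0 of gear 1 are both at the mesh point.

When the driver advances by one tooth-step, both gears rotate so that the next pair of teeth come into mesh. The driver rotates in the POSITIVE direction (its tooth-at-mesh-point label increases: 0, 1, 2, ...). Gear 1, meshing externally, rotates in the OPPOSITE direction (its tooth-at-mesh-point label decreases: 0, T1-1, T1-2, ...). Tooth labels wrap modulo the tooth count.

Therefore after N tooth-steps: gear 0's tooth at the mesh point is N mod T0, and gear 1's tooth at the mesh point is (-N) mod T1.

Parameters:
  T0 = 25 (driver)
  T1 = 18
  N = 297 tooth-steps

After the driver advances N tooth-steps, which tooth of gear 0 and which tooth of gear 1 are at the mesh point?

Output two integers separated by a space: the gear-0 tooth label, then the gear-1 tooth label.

Answer: 22 9

Derivation:
Gear 0 (driver, T0=25): tooth at mesh = N mod T0
  297 = 11 * 25 + 22, so 297 mod 25 = 22
  gear 0 tooth = 22
Gear 1 (driven, T1=18): tooth at mesh = (-N) mod T1
  297 = 16 * 18 + 9, so 297 mod 18 = 9
  (-297) mod 18 = (-9) mod 18 = 18 - 9 = 9
Mesh after 297 steps: gear-0 tooth 22 meets gear-1 tooth 9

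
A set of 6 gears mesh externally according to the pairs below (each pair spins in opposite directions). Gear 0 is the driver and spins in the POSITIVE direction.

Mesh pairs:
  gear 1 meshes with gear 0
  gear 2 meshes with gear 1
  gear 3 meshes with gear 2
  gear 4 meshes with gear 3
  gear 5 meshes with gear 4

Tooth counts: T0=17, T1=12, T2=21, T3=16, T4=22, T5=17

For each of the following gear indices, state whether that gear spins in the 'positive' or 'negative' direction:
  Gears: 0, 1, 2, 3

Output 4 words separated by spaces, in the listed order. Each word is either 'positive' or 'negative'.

Gear 0 (driver): positive (depth 0)
  gear 1: meshes with gear 0 -> depth 1 -> negative (opposite of gear 0)
  gear 2: meshes with gear 1 -> depth 2 -> positive (opposite of gear 1)
  gear 3: meshes with gear 2 -> depth 3 -> negative (opposite of gear 2)
  gear 4: meshes with gear 3 -> depth 4 -> positive (opposite of gear 3)
  gear 5: meshes with gear 4 -> depth 5 -> negative (opposite of gear 4)
Queried indices 0, 1, 2, 3 -> positive, negative, positive, negative

Answer: positive negative positive negative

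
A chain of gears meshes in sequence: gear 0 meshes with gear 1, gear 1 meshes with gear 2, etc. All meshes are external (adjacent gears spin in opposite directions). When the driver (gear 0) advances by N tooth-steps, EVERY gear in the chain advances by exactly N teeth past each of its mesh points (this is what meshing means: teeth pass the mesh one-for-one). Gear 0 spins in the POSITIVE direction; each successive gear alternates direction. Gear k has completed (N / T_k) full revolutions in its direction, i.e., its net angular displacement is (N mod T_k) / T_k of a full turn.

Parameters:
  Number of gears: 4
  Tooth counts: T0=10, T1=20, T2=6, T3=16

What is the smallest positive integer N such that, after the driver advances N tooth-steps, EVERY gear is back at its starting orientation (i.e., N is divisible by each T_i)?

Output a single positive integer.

Answer: 240

Derivation:
Gear k returns to start when N is a multiple of T_k.
All gears at start simultaneously when N is a common multiple of [10, 20, 6, 16]; the smallest such N is lcm(10, 20, 6, 16).
Start: lcm = T0 = 10
Fold in T1=20: gcd(10, 20) = 10; lcm(10, 20) = 10 * 20 / 10 = 200 / 10 = 20
Fold in T2=6: gcd(20, 6) = 2; lcm(20, 6) = 20 * 6 / 2 = 120 / 2 = 60
Fold in T3=16: gcd(60, 16) = 4; lcm(60, 16) = 60 * 16 / 4 = 960 / 4 = 240
Full cycle length = 240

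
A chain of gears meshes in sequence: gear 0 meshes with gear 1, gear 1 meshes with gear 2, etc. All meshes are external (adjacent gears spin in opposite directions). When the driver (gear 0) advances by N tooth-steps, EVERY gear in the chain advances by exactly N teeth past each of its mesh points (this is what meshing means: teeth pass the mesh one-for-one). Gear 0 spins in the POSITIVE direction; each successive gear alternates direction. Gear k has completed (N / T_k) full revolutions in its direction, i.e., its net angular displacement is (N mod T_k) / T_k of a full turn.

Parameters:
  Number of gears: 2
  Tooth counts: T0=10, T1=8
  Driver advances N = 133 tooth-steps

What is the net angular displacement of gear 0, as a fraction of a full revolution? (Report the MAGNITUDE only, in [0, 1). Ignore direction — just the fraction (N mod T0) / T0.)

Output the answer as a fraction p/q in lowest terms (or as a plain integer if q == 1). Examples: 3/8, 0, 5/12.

Answer: 3/10

Derivation:
Chain of 2 gears, tooth counts: [10, 8]
  gear 0: T0=10, direction=positive, advance = 133 mod 10 = 3 teeth = 3/10 turn
  gear 1: T1=8, direction=negative, advance = 133 mod 8 = 5 teeth = 5/8 turn
Gear 0: 133 mod 10 = 3
Fraction = 3 / 10 = 3/10 (gcd(3,10)=1) = 3/10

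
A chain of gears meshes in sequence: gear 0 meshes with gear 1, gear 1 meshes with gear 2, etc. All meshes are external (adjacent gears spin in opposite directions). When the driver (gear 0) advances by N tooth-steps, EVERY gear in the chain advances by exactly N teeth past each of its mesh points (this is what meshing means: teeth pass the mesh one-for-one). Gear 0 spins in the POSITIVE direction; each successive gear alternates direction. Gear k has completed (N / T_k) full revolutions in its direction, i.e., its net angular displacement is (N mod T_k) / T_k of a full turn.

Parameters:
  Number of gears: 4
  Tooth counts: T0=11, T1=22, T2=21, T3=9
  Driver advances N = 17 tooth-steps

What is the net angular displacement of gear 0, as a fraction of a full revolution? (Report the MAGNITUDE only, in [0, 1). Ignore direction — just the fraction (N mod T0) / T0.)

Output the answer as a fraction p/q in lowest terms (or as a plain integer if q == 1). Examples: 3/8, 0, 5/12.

Chain of 4 gears, tooth counts: [11, 22, 21, 9]
  gear 0: T0=11, direction=positive, advance = 17 mod 11 = 6 teeth = 6/11 turn
  gear 1: T1=22, direction=negative, advance = 17 mod 22 = 17 teeth = 17/22 turn
  gear 2: T2=21, direction=positive, advance = 17 mod 21 = 17 teeth = 17/21 turn
  gear 3: T3=9, direction=negative, advance = 17 mod 9 = 8 teeth = 8/9 turn
Gear 0: 17 mod 11 = 6
Fraction = 6 / 11 = 6/11 (gcd(6,11)=1) = 6/11

Answer: 6/11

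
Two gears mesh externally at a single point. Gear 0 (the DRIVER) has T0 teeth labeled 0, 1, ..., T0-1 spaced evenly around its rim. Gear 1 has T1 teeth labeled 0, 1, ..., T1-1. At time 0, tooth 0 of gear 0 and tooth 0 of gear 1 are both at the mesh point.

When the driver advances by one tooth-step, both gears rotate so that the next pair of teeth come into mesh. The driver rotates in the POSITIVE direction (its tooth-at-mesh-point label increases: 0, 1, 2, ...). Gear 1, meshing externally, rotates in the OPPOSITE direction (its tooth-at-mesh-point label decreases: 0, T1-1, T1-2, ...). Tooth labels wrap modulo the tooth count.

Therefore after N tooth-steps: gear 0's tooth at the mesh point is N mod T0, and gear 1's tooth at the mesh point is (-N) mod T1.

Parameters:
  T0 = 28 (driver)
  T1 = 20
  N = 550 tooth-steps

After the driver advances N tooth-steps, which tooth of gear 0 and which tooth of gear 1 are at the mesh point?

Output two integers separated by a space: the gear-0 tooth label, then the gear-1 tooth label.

Gear 0 (driver, T0=28): tooth at mesh = N mod T0
  550 = 19 * 28 + 18, so 550 mod 28 = 18
  gear 0 tooth = 18
Gear 1 (driven, T1=20): tooth at mesh = (-N) mod T1
  550 = 27 * 20 + 10, so 550 mod 20 = 10
  (-550) mod 20 = (-10) mod 20 = 20 - 10 = 10
Mesh after 550 steps: gear-0 tooth 18 meets gear-1 tooth 10

Answer: 18 10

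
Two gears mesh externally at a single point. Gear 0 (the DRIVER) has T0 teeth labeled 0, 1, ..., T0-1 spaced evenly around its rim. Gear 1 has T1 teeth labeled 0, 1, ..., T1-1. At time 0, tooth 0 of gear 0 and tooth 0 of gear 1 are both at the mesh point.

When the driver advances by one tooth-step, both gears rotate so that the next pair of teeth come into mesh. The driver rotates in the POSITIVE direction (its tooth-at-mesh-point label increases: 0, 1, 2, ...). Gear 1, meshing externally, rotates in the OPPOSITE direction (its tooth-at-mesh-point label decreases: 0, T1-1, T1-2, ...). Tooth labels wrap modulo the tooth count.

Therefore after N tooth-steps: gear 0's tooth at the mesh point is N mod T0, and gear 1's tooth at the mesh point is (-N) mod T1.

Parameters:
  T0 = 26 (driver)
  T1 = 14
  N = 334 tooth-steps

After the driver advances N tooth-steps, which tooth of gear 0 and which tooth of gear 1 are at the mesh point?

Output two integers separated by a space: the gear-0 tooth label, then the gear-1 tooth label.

Gear 0 (driver, T0=26): tooth at mesh = N mod T0
  334 = 12 * 26 + 22, so 334 mod 26 = 22
  gear 0 tooth = 22
Gear 1 (driven, T1=14): tooth at mesh = (-N) mod T1
  334 = 23 * 14 + 12, so 334 mod 14 = 12
  (-334) mod 14 = (-12) mod 14 = 14 - 12 = 2
Mesh after 334 steps: gear-0 tooth 22 meets gear-1 tooth 2

Answer: 22 2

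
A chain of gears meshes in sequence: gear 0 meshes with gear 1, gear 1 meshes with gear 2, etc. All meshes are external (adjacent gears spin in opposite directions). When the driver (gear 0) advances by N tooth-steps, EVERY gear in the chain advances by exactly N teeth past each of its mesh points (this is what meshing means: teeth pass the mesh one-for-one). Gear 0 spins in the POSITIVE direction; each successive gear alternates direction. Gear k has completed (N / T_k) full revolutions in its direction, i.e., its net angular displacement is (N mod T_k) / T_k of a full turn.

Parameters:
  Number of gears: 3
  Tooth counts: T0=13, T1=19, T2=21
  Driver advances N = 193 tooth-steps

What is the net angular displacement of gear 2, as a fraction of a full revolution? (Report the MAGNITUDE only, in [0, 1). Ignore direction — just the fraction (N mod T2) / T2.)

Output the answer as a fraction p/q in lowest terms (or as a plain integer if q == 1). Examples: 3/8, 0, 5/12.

Chain of 3 gears, tooth counts: [13, 19, 21]
  gear 0: T0=13, direction=positive, advance = 193 mod 13 = 11 teeth = 11/13 turn
  gear 1: T1=19, direction=negative, advance = 193 mod 19 = 3 teeth = 3/19 turn
  gear 2: T2=21, direction=positive, advance = 193 mod 21 = 4 teeth = 4/21 turn
Gear 2: 193 mod 21 = 4
Fraction = 4 / 21 = 4/21 (gcd(4,21)=1) = 4/21

Answer: 4/21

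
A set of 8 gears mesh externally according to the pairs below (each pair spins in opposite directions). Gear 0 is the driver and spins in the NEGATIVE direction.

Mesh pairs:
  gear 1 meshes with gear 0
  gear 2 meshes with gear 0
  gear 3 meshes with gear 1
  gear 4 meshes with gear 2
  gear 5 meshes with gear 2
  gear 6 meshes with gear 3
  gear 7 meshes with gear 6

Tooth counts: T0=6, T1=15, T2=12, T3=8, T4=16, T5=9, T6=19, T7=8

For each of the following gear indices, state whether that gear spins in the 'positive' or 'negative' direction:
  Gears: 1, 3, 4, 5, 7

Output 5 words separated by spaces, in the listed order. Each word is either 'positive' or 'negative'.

Gear 0 (driver): negative (depth 0)
  gear 1: meshes with gear 0 -> depth 1 -> positive (opposite of gear 0)
  gear 2: meshes with gear 0 -> depth 1 -> positive (opposite of gear 0)
  gear 3: meshes with gear 1 -> depth 2 -> negative (opposite of gear 1)
  gear 4: meshes with gear 2 -> depth 2 -> negative (opposite of gear 2)
  gear 5: meshes with gear 2 -> depth 2 -> negative (opposite of gear 2)
  gear 6: meshes with gear 3 -> depth 3 -> positive (opposite of gear 3)
  gear 7: meshes with gear 6 -> depth 4 -> negative (opposite of gear 6)
Queried indices 1, 3, 4, 5, 7 -> positive, negative, negative, negative, negative

Answer: positive negative negative negative negative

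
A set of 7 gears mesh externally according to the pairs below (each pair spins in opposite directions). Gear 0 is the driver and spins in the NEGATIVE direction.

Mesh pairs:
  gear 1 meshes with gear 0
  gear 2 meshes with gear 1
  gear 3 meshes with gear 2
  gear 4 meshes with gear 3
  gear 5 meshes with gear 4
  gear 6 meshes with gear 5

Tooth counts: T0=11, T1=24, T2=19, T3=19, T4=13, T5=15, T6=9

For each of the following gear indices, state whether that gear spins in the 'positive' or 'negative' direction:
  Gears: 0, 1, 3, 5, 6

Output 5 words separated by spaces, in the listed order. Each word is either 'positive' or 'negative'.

Gear 0 (driver): negative (depth 0)
  gear 1: meshes with gear 0 -> depth 1 -> positive (opposite of gear 0)
  gear 2: meshes with gear 1 -> depth 2 -> negative (opposite of gear 1)
  gear 3: meshes with gear 2 -> depth 3 -> positive (opposite of gear 2)
  gear 4: meshes with gear 3 -> depth 4 -> negative (opposite of gear 3)
  gear 5: meshes with gear 4 -> depth 5 -> positive (opposite of gear 4)
  gear 6: meshes with gear 5 -> depth 6 -> negative (opposite of gear 5)
Queried indices 0, 1, 3, 5, 6 -> negative, positive, positive, positive, negative

Answer: negative positive positive positive negative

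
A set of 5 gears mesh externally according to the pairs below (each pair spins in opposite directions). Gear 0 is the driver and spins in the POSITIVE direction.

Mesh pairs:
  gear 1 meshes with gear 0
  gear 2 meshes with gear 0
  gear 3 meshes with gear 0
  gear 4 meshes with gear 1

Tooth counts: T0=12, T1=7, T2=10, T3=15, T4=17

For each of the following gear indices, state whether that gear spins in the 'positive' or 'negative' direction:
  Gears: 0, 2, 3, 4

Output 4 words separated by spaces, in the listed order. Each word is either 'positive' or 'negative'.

Gear 0 (driver): positive (depth 0)
  gear 1: meshes with gear 0 -> depth 1 -> negative (opposite of gear 0)
  gear 2: meshes with gear 0 -> depth 1 -> negative (opposite of gear 0)
  gear 3: meshes with gear 0 -> depth 1 -> negative (opposite of gear 0)
  gear 4: meshes with gear 1 -> depth 2 -> positive (opposite of gear 1)
Queried indices 0, 2, 3, 4 -> positive, negative, negative, positive

Answer: positive negative negative positive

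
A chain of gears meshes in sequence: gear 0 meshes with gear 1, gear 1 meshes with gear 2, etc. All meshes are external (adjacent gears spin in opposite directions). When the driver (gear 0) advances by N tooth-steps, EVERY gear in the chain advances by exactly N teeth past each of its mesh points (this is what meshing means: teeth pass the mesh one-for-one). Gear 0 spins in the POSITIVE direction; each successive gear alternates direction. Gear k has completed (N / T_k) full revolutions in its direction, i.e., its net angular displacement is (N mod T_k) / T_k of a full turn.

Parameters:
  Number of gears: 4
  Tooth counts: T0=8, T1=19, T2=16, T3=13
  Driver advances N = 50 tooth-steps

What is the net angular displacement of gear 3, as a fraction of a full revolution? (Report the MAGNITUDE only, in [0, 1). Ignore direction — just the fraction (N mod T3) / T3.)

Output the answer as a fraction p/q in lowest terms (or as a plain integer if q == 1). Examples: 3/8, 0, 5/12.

Answer: 11/13

Derivation:
Chain of 4 gears, tooth counts: [8, 19, 16, 13]
  gear 0: T0=8, direction=positive, advance = 50 mod 8 = 2 teeth = 2/8 turn
  gear 1: T1=19, direction=negative, advance = 50 mod 19 = 12 teeth = 12/19 turn
  gear 2: T2=16, direction=positive, advance = 50 mod 16 = 2 teeth = 2/16 turn
  gear 3: T3=13, direction=negative, advance = 50 mod 13 = 11 teeth = 11/13 turn
Gear 3: 50 mod 13 = 11
Fraction = 11 / 13 = 11/13 (gcd(11,13)=1) = 11/13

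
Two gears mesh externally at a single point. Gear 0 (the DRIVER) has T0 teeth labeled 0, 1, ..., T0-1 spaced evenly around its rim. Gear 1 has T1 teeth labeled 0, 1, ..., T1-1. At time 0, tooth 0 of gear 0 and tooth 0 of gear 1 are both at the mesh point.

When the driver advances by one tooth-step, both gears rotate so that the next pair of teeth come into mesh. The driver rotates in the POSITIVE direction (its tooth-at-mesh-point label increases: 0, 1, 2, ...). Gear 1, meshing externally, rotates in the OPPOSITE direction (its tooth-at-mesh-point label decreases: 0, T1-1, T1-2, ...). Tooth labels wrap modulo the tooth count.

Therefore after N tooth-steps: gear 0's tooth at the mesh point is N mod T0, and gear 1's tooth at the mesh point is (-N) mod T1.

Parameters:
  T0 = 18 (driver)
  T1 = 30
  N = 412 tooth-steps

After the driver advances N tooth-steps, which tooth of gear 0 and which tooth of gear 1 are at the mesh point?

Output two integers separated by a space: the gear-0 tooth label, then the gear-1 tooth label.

Answer: 16 8

Derivation:
Gear 0 (driver, T0=18): tooth at mesh = N mod T0
  412 = 22 * 18 + 16, so 412 mod 18 = 16
  gear 0 tooth = 16
Gear 1 (driven, T1=30): tooth at mesh = (-N) mod T1
  412 = 13 * 30 + 22, so 412 mod 30 = 22
  (-412) mod 30 = (-22) mod 30 = 30 - 22 = 8
Mesh after 412 steps: gear-0 tooth 16 meets gear-1 tooth 8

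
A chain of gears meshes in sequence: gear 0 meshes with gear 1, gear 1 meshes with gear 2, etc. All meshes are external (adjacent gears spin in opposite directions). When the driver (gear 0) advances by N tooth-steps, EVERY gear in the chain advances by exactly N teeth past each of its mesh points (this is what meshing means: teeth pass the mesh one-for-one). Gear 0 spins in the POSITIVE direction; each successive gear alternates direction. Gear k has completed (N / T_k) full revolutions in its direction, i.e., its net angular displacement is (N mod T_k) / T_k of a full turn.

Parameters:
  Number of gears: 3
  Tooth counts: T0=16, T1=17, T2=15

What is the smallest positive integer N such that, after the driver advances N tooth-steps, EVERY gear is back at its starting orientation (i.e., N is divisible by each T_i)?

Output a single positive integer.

Gear k returns to start when N is a multiple of T_k.
All gears at start simultaneously when N is a common multiple of [16, 17, 15]; the smallest such N is lcm(16, 17, 15).
Start: lcm = T0 = 16
Fold in T1=17: gcd(16, 17) = 1; lcm(16, 17) = 16 * 17 / 1 = 272 / 1 = 272
Fold in T2=15: gcd(272, 15) = 1; lcm(272, 15) = 272 * 15 / 1 = 4080 / 1 = 4080
Full cycle length = 4080

Answer: 4080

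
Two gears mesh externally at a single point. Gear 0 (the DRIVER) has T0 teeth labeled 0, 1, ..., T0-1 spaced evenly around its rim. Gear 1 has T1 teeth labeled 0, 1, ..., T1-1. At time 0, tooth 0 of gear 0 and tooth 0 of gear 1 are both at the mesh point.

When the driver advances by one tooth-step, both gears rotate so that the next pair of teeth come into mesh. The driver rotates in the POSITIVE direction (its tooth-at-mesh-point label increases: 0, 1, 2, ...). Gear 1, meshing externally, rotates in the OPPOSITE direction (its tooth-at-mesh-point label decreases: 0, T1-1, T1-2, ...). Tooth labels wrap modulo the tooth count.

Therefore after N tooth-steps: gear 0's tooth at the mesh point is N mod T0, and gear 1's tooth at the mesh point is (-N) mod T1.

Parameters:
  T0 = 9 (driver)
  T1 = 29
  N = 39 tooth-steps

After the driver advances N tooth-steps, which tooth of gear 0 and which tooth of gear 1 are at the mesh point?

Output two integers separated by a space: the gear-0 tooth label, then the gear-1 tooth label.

Answer: 3 19

Derivation:
Gear 0 (driver, T0=9): tooth at mesh = N mod T0
  39 = 4 * 9 + 3, so 39 mod 9 = 3
  gear 0 tooth = 3
Gear 1 (driven, T1=29): tooth at mesh = (-N) mod T1
  39 = 1 * 29 + 10, so 39 mod 29 = 10
  (-39) mod 29 = (-10) mod 29 = 29 - 10 = 19
Mesh after 39 steps: gear-0 tooth 3 meets gear-1 tooth 19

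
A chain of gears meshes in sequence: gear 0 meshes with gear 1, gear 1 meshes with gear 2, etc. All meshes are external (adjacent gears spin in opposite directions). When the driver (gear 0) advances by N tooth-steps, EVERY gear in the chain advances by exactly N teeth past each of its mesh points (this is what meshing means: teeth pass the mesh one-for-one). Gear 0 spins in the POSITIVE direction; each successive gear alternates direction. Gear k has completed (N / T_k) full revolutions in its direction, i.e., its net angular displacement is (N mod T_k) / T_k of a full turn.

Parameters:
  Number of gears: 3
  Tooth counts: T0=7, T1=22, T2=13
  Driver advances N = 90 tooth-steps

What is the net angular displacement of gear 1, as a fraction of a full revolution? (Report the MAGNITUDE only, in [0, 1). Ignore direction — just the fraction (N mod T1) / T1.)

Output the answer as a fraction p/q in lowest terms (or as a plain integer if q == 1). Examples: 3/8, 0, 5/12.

Answer: 1/11

Derivation:
Chain of 3 gears, tooth counts: [7, 22, 13]
  gear 0: T0=7, direction=positive, advance = 90 mod 7 = 6 teeth = 6/7 turn
  gear 1: T1=22, direction=negative, advance = 90 mod 22 = 2 teeth = 2/22 turn
  gear 2: T2=13, direction=positive, advance = 90 mod 13 = 12 teeth = 12/13 turn
Gear 1: 90 mod 22 = 2
Fraction = 2 / 22 = 1/11 (gcd(2,22)=2) = 1/11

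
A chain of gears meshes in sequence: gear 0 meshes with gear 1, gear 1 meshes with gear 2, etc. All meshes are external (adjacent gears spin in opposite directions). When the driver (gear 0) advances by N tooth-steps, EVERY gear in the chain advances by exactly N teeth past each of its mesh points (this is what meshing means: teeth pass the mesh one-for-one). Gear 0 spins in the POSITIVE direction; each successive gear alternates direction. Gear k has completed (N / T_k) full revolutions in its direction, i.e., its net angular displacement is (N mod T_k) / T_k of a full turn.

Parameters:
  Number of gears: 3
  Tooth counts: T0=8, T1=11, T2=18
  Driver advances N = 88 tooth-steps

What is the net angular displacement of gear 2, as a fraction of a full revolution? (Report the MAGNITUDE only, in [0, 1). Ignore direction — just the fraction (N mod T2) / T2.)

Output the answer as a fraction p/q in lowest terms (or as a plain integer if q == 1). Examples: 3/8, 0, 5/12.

Answer: 8/9

Derivation:
Chain of 3 gears, tooth counts: [8, 11, 18]
  gear 0: T0=8, direction=positive, advance = 88 mod 8 = 0 teeth = 0/8 turn
  gear 1: T1=11, direction=negative, advance = 88 mod 11 = 0 teeth = 0/11 turn
  gear 2: T2=18, direction=positive, advance = 88 mod 18 = 16 teeth = 16/18 turn
Gear 2: 88 mod 18 = 16
Fraction = 16 / 18 = 8/9 (gcd(16,18)=2) = 8/9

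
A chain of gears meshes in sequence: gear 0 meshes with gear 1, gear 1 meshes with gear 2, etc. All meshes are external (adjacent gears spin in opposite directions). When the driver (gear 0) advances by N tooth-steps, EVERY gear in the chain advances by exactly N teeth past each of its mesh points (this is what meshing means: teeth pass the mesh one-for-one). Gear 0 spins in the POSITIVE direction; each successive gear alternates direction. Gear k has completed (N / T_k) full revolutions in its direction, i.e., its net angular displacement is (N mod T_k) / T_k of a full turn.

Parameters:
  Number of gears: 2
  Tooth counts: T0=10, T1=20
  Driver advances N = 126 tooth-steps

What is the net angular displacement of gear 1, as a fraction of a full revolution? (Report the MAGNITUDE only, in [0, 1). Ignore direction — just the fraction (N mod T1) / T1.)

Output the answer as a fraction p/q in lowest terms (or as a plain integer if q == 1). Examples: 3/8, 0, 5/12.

Chain of 2 gears, tooth counts: [10, 20]
  gear 0: T0=10, direction=positive, advance = 126 mod 10 = 6 teeth = 6/10 turn
  gear 1: T1=20, direction=negative, advance = 126 mod 20 = 6 teeth = 6/20 turn
Gear 1: 126 mod 20 = 6
Fraction = 6 / 20 = 3/10 (gcd(6,20)=2) = 3/10

Answer: 3/10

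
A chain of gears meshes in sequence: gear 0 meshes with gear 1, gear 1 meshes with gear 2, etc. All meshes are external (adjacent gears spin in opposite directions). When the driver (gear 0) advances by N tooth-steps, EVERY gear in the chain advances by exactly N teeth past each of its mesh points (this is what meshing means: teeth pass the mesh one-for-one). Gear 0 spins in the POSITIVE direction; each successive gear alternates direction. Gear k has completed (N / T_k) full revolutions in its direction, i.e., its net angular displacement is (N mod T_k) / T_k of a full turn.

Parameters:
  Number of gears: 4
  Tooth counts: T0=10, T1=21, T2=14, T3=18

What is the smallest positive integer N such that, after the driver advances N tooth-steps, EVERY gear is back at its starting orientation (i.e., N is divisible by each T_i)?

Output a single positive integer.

Answer: 630

Derivation:
Gear k returns to start when N is a multiple of T_k.
All gears at start simultaneously when N is a common multiple of [10, 21, 14, 18]; the smallest such N is lcm(10, 21, 14, 18).
Start: lcm = T0 = 10
Fold in T1=21: gcd(10, 21) = 1; lcm(10, 21) = 10 * 21 / 1 = 210 / 1 = 210
Fold in T2=14: gcd(210, 14) = 14; lcm(210, 14) = 210 * 14 / 14 = 2940 / 14 = 210
Fold in T3=18: gcd(210, 18) = 6; lcm(210, 18) = 210 * 18 / 6 = 3780 / 6 = 630
Full cycle length = 630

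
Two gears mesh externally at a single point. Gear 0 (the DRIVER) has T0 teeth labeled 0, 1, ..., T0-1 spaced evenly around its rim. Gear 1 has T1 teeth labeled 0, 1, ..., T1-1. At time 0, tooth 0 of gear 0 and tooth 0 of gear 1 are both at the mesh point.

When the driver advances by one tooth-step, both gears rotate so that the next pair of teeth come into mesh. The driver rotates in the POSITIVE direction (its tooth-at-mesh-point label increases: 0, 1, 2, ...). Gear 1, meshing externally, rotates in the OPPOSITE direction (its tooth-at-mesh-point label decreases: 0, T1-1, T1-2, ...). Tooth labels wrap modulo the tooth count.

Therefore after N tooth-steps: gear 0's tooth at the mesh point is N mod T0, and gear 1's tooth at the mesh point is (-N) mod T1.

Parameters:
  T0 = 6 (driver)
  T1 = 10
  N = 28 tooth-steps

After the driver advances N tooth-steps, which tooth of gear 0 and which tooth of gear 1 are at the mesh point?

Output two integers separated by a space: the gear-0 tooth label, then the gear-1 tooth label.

Gear 0 (driver, T0=6): tooth at mesh = N mod T0
  28 = 4 * 6 + 4, so 28 mod 6 = 4
  gear 0 tooth = 4
Gear 1 (driven, T1=10): tooth at mesh = (-N) mod T1
  28 = 2 * 10 + 8, so 28 mod 10 = 8
  (-28) mod 10 = (-8) mod 10 = 10 - 8 = 2
Mesh after 28 steps: gear-0 tooth 4 meets gear-1 tooth 2

Answer: 4 2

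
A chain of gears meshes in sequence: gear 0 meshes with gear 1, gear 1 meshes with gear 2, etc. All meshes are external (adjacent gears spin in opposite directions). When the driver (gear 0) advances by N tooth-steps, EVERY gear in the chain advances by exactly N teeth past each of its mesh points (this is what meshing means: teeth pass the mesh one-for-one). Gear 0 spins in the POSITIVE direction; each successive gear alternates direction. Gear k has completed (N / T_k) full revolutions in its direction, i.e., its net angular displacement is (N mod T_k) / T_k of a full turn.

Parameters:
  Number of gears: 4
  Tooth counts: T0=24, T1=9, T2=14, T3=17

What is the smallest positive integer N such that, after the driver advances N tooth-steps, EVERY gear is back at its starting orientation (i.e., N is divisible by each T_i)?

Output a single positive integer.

Gear k returns to start when N is a multiple of T_k.
All gears at start simultaneously when N is a common multiple of [24, 9, 14, 17]; the smallest such N is lcm(24, 9, 14, 17).
Start: lcm = T0 = 24
Fold in T1=9: gcd(24, 9) = 3; lcm(24, 9) = 24 * 9 / 3 = 216 / 3 = 72
Fold in T2=14: gcd(72, 14) = 2; lcm(72, 14) = 72 * 14 / 2 = 1008 / 2 = 504
Fold in T3=17: gcd(504, 17) = 1; lcm(504, 17) = 504 * 17 / 1 = 8568 / 1 = 8568
Full cycle length = 8568

Answer: 8568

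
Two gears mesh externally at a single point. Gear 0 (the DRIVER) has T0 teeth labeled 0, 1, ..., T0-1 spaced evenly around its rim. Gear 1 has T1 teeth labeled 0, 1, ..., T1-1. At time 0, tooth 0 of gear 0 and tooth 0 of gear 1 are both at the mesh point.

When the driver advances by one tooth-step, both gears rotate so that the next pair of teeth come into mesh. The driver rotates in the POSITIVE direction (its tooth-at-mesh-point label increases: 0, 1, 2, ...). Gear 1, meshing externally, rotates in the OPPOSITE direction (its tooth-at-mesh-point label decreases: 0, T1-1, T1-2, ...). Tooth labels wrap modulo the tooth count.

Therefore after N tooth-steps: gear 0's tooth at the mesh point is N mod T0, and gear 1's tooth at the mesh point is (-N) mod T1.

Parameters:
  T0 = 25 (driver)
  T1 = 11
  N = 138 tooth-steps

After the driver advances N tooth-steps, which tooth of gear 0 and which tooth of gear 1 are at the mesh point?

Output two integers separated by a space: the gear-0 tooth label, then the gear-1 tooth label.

Answer: 13 5

Derivation:
Gear 0 (driver, T0=25): tooth at mesh = N mod T0
  138 = 5 * 25 + 13, so 138 mod 25 = 13
  gear 0 tooth = 13
Gear 1 (driven, T1=11): tooth at mesh = (-N) mod T1
  138 = 12 * 11 + 6, so 138 mod 11 = 6
  (-138) mod 11 = (-6) mod 11 = 11 - 6 = 5
Mesh after 138 steps: gear-0 tooth 13 meets gear-1 tooth 5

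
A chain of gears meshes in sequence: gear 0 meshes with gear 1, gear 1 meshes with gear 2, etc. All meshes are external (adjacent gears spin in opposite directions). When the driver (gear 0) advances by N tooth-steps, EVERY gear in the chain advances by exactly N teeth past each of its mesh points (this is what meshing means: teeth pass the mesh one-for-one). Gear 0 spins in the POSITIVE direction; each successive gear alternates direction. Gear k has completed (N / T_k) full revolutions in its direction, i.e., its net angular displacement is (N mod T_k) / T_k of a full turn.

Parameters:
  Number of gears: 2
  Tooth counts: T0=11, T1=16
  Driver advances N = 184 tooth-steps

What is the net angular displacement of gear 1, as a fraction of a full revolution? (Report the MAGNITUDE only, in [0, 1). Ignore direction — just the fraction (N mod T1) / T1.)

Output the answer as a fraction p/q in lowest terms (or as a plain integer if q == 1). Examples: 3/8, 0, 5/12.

Answer: 1/2

Derivation:
Chain of 2 gears, tooth counts: [11, 16]
  gear 0: T0=11, direction=positive, advance = 184 mod 11 = 8 teeth = 8/11 turn
  gear 1: T1=16, direction=negative, advance = 184 mod 16 = 8 teeth = 8/16 turn
Gear 1: 184 mod 16 = 8
Fraction = 8 / 16 = 1/2 (gcd(8,16)=8) = 1/2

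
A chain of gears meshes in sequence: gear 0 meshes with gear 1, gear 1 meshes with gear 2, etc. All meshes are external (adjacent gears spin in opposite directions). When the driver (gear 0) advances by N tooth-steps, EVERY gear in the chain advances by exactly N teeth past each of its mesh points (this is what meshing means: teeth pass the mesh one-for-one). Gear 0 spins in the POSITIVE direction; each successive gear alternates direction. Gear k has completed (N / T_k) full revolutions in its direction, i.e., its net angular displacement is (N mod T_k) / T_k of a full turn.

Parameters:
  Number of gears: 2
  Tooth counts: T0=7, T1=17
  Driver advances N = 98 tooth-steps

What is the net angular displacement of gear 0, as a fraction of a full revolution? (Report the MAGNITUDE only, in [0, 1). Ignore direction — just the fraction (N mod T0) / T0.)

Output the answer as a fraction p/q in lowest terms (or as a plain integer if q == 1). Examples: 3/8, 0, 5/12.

Chain of 2 gears, tooth counts: [7, 17]
  gear 0: T0=7, direction=positive, advance = 98 mod 7 = 0 teeth = 0/7 turn
  gear 1: T1=17, direction=negative, advance = 98 mod 17 = 13 teeth = 13/17 turn
Gear 0: 98 mod 7 = 0
Fraction = 0 / 7 = 0/1 (gcd(0,7)=7) = 0

Answer: 0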